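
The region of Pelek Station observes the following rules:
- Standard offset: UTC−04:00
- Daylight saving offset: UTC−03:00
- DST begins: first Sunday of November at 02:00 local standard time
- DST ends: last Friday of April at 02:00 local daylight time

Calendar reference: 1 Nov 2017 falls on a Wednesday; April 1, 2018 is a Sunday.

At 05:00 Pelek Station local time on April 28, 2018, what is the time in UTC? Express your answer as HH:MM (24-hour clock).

1 November 2017 is a Wednesday, so the first Sunday is November 5.
1 April 2018 is a Sunday, so Fridays fall on 6, 13, 20, 27; the last is April 27.
April 28, 2018 does not fall between 5 November 2017 and 27 April 2018, so daylight saving is not in effect and Pelek Station is at UTC−04:00.
05:00 local + 4h = 09:00 UTC.

09:00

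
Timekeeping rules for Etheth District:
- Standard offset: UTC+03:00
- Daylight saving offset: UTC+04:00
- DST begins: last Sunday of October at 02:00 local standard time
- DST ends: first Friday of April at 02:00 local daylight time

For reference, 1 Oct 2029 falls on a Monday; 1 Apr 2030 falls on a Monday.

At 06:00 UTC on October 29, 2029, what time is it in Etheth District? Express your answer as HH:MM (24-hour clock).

10:00

1 October 2029 is a Monday, so Sundays fall on 7, 14, 21, 28; the last is October 28.
1 April 2030 is a Monday, so the first Friday is April 5.
At the standard offset (UTC+03:00), 06:00 UTC + 3h = 09:00 Etheth District standard time.
The standard-time date in Etheth District, October 29, 2029, falls between 28 October 2029 and 5 April 2030, so daylight saving is in effect and Etheth District is at UTC+04:00.
06:00 UTC + 4h = 10:00 local.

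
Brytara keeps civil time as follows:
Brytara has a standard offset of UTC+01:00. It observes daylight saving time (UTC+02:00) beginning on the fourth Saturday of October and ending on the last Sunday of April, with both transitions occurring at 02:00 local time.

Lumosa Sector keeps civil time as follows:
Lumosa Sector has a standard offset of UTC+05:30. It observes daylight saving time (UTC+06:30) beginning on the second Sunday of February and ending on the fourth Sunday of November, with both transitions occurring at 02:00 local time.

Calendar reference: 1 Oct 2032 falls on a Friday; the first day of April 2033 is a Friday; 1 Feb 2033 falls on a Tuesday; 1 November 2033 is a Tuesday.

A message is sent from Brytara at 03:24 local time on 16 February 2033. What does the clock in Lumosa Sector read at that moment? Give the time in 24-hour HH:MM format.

1 October 2032 is a Friday, so the first Saturday is October 2 and the fourth is October 23.
1 April 2033 is a Friday, so Sundays fall on 3, 10, 17, 24; the last is April 24.
16 February 2033 lies within the daylight-saving period (23 October 2032 – 24 April 2033), so Brytara is on daylight time, UTC+02:00.
03:24 Brytara − 2h = 01:24 UTC.
1 February 2033 is a Tuesday, so the first Sunday is February 6 and the second is February 13.
1 November 2033 is a Tuesday, so the first Sunday is November 6 and the fourth is November 27.
At the standard offset (UTC+05:30), 01:24 UTC + 5h30m = 06:54 Lumosa Sector standard time.
The standard-time date in Lumosa Sector, 16 February 2033, lies within the daylight-saving period (13 February – 27 November), so Lumosa Sector is on daylight time, UTC+06:30.
01:24 UTC + 6h30m = 07:54 Lumosa Sector.

07:54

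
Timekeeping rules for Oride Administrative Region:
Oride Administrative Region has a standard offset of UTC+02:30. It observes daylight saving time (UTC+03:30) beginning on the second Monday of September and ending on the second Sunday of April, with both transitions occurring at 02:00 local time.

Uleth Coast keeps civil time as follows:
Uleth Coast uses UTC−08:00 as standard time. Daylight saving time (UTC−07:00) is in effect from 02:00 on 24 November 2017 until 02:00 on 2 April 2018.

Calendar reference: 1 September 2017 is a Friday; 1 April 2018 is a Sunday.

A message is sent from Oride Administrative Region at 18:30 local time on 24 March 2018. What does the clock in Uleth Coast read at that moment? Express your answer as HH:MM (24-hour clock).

08:00

1 September 2017 is a Friday, so the first Monday is September 4 and the second is September 11.
1 April 2018 is a Sunday, so the first Sunday is April 1 and the second is April 8.
24 March 2018 lies within the daylight-saving period (11 September 2017 – 8 April 2018), so Oride Administrative Region is on daylight time, UTC+03:30.
18:30 Oride Administrative Region − 3h30m = 15:00 UTC.
At the standard offset (UTC−08:00), 15:00 UTC − 8h = 07:00 Uleth Coast standard time.
The standard-time date in Uleth Coast, 24 March 2018, lies within the daylight-saving period (24 November 2017 – 2 April 2018), so Uleth Coast is on daylight time, UTC−07:00.
15:00 UTC − 7h = 08:00 Uleth Coast.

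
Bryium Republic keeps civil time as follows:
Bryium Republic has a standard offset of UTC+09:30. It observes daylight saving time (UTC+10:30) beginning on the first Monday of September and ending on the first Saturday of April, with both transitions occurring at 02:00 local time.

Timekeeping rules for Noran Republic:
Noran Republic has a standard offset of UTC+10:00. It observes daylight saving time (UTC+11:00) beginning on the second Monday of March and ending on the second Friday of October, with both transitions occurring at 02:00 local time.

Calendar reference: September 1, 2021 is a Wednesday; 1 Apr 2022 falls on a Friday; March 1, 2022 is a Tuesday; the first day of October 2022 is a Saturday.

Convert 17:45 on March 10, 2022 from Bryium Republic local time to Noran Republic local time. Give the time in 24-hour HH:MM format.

17:15

1 September 2021 is a Wednesday, so the first Monday is September 6.
1 April 2022 is a Friday, so the first Saturday is April 2.
March 10, 2022 lies within the daylight-saving period (6 September 2021 – 2 April 2022), so Bryium Republic is on daylight time, UTC+10:30.
17:45 Bryium Republic − 10h30m = 07:15 UTC.
1 March 2022 is a Tuesday, so the first Monday is March 7 and the second is March 14.
1 October 2022 is a Saturday, so the first Friday is October 7 and the second is October 14.
At the standard offset (UTC+10:00), 07:15 UTC + 10h = 17:15 Noran Republic standard time.
Daylight saving runs 14 March – 14 October; the standard-time date in Noran Republic, March 10, 2022, is outside that window, so Noran Republic is on standard time at UTC+10:00.
07:15 UTC + 10h = 17:15 Noran Republic.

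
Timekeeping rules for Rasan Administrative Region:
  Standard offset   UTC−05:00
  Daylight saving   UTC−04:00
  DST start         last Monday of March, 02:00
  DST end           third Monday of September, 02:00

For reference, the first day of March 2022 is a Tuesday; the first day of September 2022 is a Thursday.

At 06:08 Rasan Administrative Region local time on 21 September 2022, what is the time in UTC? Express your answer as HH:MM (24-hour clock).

1 March 2022 is a Tuesday, so Mondays fall on 7, 14, 21, 28; the last is March 28.
1 September 2022 is a Thursday, so the first Monday is September 5 and the third is September 19.
Daylight saving runs 28 March – 19 September; 21 September 2022 is outside that window, so Rasan Administrative Region is on standard time at UTC−05:00.
06:08 local + 5h = 11:08 UTC.

11:08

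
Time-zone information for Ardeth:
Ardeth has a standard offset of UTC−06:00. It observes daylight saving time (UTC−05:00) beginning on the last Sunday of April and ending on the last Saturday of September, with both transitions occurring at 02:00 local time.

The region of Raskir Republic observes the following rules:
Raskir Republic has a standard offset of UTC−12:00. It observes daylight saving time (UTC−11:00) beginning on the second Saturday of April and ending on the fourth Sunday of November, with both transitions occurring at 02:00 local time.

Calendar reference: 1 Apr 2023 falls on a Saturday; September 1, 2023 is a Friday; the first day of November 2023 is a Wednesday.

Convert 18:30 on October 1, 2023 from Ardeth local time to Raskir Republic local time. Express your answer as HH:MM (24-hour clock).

13:30

1 April 2023 is a Saturday, so Sundays fall on 2, 9, 16, 23, 30; the last is April 30.
1 September 2023 is a Friday, so Saturdays fall on 2, 9, 16, 23, 30; the last is September 30.
October 1, 2023 is outside the daylight-saving period (30 April – 30 September), so Ardeth is on standard time, UTC−06:00.
18:30 Ardeth + 6h = 00:30 UTC (rolling into the next day, 2 October 2023).
1 April 2023 is a Saturday, so the first Saturday is April 1 and the second is April 8.
1 November 2023 is a Wednesday, so the first Sunday is November 5 and the fourth is November 26.
At the standard offset (UTC−12:00), 00:30 UTC − 12h = 12:30 Raskir Republic standard time (rolling into the previous day, 1 October 2023).
The standard-time date in Raskir Republic, October 1, 2023, lies within the daylight-saving period (8 April – 26 November), so Raskir Republic is on daylight time, UTC−11:00.
00:30 UTC − 11h = 13:30 Raskir Republic (rolling into the previous day, 1 October 2023).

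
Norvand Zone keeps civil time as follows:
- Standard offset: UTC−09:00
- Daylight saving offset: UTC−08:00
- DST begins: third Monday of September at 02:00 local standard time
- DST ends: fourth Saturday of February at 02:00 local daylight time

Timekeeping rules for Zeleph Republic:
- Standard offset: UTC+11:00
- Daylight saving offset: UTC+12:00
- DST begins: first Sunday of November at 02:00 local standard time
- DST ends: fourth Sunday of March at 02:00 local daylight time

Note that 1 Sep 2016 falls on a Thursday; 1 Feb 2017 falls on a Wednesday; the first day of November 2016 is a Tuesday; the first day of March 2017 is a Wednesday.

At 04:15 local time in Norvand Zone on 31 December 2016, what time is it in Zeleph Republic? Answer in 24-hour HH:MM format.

1 September 2016 is a Thursday, so the first Monday is September 5 and the third is September 19.
1 February 2017 is a Wednesday, so the first Saturday is February 4 and the fourth is February 25.
Daylight saving runs 19 September 2016 – 25 February 2017; 31 December 2016 is inside that window, so Norvand Zone is at UTC−08:00.
04:15 Norvand Zone + 8h = 12:15 UTC.
1 November 2016 is a Tuesday, so the first Sunday is November 6.
1 March 2017 is a Wednesday, so the first Sunday is March 5 and the fourth is March 26.
At the standard offset (UTC+11:00), 12:15 UTC + 11h = 23:15 Zeleph Republic standard time.
The standard-time date in Zeleph Republic, 31 December 2016, falls between 6 November 2016 and 26 March 2017, so daylight saving is in effect and Zeleph Republic is at UTC+12:00.
12:15 UTC + 12h = 00:15 Zeleph Republic (rolling into the next day, 1 January 2017).

00:15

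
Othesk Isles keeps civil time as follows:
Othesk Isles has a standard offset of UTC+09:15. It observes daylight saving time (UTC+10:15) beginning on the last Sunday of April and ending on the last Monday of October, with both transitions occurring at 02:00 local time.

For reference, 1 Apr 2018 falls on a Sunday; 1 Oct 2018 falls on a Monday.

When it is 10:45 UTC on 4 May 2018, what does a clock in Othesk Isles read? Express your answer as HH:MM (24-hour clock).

21:00

1 April 2018 is a Sunday, so Sundays fall on 1, 8, 15, 22, 29; the last is April 29.
1 October 2018 is a Monday, so Mondays fall on 1, 8, 15, 22, 29; the last is October 29.
At the standard offset (UTC+09:15), 10:45 UTC + 9h15m = 20:00 Othesk Isles standard time.
Daylight saving runs 29 April – 29 October; the standard-time date in Othesk Isles, 4 May 2018, is inside that window, so Othesk Isles is at UTC+10:15.
10:45 UTC + 10h15m = 21:00 local.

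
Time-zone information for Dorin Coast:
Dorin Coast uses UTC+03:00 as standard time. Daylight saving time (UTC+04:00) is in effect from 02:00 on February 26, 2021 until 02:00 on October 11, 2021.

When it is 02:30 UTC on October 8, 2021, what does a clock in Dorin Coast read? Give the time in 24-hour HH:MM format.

06:30

At the standard offset (UTC+03:00), 02:30 UTC + 3h = 05:30 Dorin Coast standard time.
The standard-time date in Dorin Coast, October 8, 2021, falls between 26 February and 11 October, so daylight saving is in effect and Dorin Coast is at UTC+04:00.
02:30 UTC + 4h = 06:30 local.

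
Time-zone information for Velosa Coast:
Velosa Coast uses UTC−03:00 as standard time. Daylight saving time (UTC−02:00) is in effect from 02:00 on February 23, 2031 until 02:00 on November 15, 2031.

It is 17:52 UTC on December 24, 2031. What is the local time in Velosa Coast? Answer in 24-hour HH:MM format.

14:52

At the standard offset (UTC−03:00), 17:52 UTC − 3h = 14:52 Velosa Coast standard time.
The standard-time date in Velosa Coast, December 24, 2031, does not fall between 23 February and 15 November, so daylight saving is not in effect and Velosa Coast is at UTC−03:00.
17:52 UTC − 3h = 14:52 local.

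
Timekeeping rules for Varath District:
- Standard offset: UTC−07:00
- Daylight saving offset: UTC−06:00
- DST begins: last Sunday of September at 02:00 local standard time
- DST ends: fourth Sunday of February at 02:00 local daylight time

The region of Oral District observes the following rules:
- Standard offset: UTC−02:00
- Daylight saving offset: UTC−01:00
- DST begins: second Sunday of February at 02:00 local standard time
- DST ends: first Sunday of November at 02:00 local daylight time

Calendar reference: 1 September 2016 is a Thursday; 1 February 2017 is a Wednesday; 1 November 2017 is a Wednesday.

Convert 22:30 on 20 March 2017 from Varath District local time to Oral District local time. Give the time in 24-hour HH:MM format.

1 September 2016 is a Thursday, so Sundays fall on 4, 11, 18, 25; the last is September 25.
1 February 2017 is a Wednesday, so the first Sunday is February 5 and the fourth is February 26.
20 March 2017 is outside the daylight-saving period (25 September 2016 – 26 February 2017), so Varath District is on standard time, UTC−07:00.
22:30 Varath District + 7h = 05:30 UTC (rolling into the next day, 21 March 2017).
1 February 2017 is a Wednesday, so the first Sunday is February 5 and the second is February 12.
1 November 2017 is a Wednesday, so the first Sunday is November 5.
At the standard offset (UTC−02:00), 05:30 UTC − 2h = 03:30 Oral District standard time.
The standard-time date in Oral District, 21 March 2017, falls between 12 February and 5 November, so daylight saving is in effect and Oral District is at UTC−01:00.
05:30 UTC − 1h = 04:30 Oral District.

04:30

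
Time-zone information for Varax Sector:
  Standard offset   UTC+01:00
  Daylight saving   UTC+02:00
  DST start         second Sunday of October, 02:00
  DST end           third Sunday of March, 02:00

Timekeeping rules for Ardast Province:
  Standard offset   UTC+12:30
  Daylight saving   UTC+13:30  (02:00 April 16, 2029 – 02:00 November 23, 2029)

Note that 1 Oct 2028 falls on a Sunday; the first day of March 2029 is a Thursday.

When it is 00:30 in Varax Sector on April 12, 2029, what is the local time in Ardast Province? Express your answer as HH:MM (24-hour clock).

12:00

1 October 2028 is a Sunday, so the first Sunday is October 1 and the second is October 8.
1 March 2029 is a Thursday, so the first Sunday is March 4 and the third is March 18.
Daylight saving runs 8 October 2028 – 18 March 2029; April 12, 2029 is outside that window, so Varax Sector is on standard time at UTC+01:00.
00:30 Varax Sector − 1h = 23:30 UTC (rolling into the previous day, 11 April 2029).
At the standard offset (UTC+12:30), 23:30 UTC + 12h30m = 12:00 Ardast Province standard time (rolling into the next day, 12 April 2029).
Daylight saving runs 16 April – 23 November; the standard-time date in Ardast Province, April 12, 2029, is outside that window, so Ardast Province is on standard time at UTC+12:30.
23:30 UTC + 12h30m = 12:00 Ardast Province (rolling into the next day, 12 April 2029).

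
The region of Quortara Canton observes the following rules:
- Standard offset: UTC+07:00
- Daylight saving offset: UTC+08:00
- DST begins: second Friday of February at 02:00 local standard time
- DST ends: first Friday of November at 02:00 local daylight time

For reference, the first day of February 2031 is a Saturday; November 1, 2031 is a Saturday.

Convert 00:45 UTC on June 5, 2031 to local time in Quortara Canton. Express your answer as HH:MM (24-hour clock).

1 February 2031 is a Saturday, so the first Friday is February 7 and the second is February 14.
1 November 2031 is a Saturday, so the first Friday is November 7.
At the standard offset (UTC+07:00), 00:45 UTC + 7h = 07:45 Quortara Canton standard time.
The standard-time date in Quortara Canton, June 5, 2031, lies within the daylight-saving period (14 February – 7 November), so Quortara Canton is on daylight time, UTC+08:00.
00:45 UTC + 8h = 08:45 local.

08:45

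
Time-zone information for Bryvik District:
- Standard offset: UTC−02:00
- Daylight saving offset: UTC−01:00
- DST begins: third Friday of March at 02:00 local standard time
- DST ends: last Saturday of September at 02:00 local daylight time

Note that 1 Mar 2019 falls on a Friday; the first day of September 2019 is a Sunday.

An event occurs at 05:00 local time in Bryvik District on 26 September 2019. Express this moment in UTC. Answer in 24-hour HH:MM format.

1 March 2019 is a Friday, so the first Friday is March 1 and the third is March 15.
1 September 2019 is a Sunday, so Saturdays fall on 7, 14, 21, 28; the last is September 28.
26 September 2019 falls between 15 March and 28 September, so daylight saving is in effect and Bryvik District is at UTC−01:00.
05:00 local + 1h = 06:00 UTC.

06:00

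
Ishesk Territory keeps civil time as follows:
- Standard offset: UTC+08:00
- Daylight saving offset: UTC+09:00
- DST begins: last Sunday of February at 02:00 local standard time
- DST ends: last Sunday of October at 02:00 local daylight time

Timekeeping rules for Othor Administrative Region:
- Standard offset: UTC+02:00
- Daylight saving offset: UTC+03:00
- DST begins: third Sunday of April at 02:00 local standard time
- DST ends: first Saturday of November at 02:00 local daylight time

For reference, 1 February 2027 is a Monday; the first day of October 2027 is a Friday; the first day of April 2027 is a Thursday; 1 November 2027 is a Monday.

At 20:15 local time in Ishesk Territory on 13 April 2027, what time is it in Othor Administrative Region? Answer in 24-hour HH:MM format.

1 February 2027 is a Monday, so Sundays fall on 7, 14, 21, 28; the last is February 28.
1 October 2027 is a Friday, so Sundays fall on 3, 10, 17, 24, 31; the last is October 31.
13 April 2027 falls between 28 February and 31 October, so daylight saving is in effect and Ishesk Territory is at UTC+09:00.
20:15 Ishesk Territory − 9h = 11:15 UTC.
1 April 2027 is a Thursday, so the first Sunday is April 4 and the third is April 18.
1 November 2027 is a Monday, so the first Saturday is November 6.
At the standard offset (UTC+02:00), 11:15 UTC + 2h = 13:15 Othor Administrative Region standard time.
Daylight saving runs 18 April – 6 November; the standard-time date in Othor Administrative Region, 13 April 2027, is outside that window, so Othor Administrative Region is on standard time at UTC+02:00.
11:15 UTC + 2h = 13:15 Othor Administrative Region.

13:15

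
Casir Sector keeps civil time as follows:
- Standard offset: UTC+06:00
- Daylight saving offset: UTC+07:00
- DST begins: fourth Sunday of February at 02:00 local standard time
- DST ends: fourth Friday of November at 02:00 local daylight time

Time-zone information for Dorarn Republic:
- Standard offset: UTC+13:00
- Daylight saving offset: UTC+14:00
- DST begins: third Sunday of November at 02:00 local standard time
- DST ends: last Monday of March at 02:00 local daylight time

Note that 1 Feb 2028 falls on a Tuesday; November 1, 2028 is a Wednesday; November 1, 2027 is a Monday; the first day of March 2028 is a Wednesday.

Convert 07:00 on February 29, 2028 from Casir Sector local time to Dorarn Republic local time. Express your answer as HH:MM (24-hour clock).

1 February 2028 is a Tuesday, so the first Sunday is February 6 and the fourth is February 27.
1 November 2028 is a Wednesday, so the first Friday is November 3 and the fourth is November 24.
Daylight saving runs 27 February – 24 November; February 29, 2028 is inside that window, so Casir Sector is at UTC+07:00.
07:00 Casir Sector − 7h = 00:00 UTC.
1 November 2027 is a Monday, so the first Sunday is November 7 and the third is November 21.
1 March 2028 is a Wednesday, so Mondays fall on 6, 13, 20, 27; the last is March 27.
At the standard offset (UTC+13:00), 00:00 UTC + 13h = 13:00 Dorarn Republic standard time.
Daylight saving runs 21 November 2027 – 27 March 2028; the standard-time date in Dorarn Republic, February 29, 2028, is inside that window, so Dorarn Republic is at UTC+14:00.
00:00 UTC + 14h = 14:00 Dorarn Republic.

14:00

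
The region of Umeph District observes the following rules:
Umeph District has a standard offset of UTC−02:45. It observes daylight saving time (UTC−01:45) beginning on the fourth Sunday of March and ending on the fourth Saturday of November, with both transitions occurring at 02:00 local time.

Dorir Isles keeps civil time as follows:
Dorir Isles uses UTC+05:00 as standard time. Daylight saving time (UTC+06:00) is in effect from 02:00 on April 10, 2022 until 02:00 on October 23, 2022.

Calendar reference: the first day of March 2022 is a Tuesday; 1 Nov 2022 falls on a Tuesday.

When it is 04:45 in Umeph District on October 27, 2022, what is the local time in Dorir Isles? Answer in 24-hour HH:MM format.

1 March 2022 is a Tuesday, so the first Sunday is March 6 and the fourth is March 27.
1 November 2022 is a Tuesday, so the first Saturday is November 5 and the fourth is November 26.
October 27, 2022 falls between 27 March and 26 November, so daylight saving is in effect and Umeph District is at UTC−01:45.
04:45 Umeph District + 1h45m = 06:30 UTC.
At the standard offset (UTC+05:00), 06:30 UTC + 5h = 11:30 Dorir Isles standard time.
Daylight saving runs 10 April – 23 October; the standard-time date in Dorir Isles, October 27, 2022, is outside that window, so Dorir Isles is on standard time at UTC+05:00.
06:30 UTC + 5h = 11:30 Dorir Isles.

11:30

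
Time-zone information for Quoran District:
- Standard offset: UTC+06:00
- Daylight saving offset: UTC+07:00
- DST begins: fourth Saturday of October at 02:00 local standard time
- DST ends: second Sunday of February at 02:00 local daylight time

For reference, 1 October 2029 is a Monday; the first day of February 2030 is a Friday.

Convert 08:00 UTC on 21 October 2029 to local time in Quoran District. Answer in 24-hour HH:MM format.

14:00

1 October 2029 is a Monday, so the first Saturday is October 6 and the fourth is October 27.
1 February 2030 is a Friday, so the first Sunday is February 3 and the second is February 10.
At the standard offset (UTC+06:00), 08:00 UTC + 6h = 14:00 Quoran District standard time.
Daylight saving runs 27 October 2029 – 10 February 2030; the standard-time date in Quoran District, 21 October 2029, is outside that window, so Quoran District is on standard time at UTC+06:00.
08:00 UTC + 6h = 14:00 local.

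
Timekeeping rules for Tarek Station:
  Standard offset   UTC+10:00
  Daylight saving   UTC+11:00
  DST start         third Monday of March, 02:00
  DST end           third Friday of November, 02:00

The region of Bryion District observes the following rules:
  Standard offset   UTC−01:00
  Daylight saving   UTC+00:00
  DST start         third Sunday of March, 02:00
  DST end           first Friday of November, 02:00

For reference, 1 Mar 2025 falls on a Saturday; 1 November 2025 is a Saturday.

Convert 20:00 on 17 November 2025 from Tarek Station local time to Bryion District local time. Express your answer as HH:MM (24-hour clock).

1 March 2025 is a Saturday, so the first Monday is March 3 and the third is March 17.
1 November 2025 is a Saturday, so the first Friday is November 7 and the third is November 21.
Daylight saving runs 17 March – 21 November; 17 November 2025 is inside that window, so Tarek Station is at UTC+11:00.
20:00 Tarek Station − 11h = 09:00 UTC.
1 March 2025 is a Saturday, so the first Sunday is March 2 and the third is March 16.
1 November 2025 is a Saturday, so the first Friday is November 7.
At the standard offset (UTC−01:00), 09:00 UTC − 1h = 08:00 Bryion District standard time.
The standard-time date in Bryion District, 17 November 2025, does not fall between 16 March and 7 November, so daylight saving is not in effect and Bryion District is at UTC−01:00.
09:00 UTC − 1h = 08:00 Bryion District.

08:00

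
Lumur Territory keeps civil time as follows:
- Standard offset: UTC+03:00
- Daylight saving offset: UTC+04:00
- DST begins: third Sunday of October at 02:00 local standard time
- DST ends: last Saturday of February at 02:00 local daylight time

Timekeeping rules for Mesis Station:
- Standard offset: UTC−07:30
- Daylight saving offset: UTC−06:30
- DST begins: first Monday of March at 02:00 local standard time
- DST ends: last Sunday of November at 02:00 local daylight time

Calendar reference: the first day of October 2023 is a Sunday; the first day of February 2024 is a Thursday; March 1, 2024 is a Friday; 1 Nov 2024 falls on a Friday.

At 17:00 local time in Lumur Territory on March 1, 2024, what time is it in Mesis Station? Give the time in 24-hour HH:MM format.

06:30

1 October 2023 is a Sunday, so the first Sunday is October 1 and the third is October 15.
1 February 2024 is a Thursday, so Saturdays fall on 3, 10, 17, 24; the last is February 24.
March 1, 2024 is outside the daylight-saving period (15 October 2023 – 24 February 2024), so Lumur Territory is on standard time, UTC+03:00.
17:00 Lumur Territory − 3h = 14:00 UTC.
1 March 2024 is a Friday, so the first Monday is March 4.
1 November 2024 is a Friday, so Sundays fall on 3, 10, 17, 24; the last is November 24.
At the standard offset (UTC−07:30), 14:00 UTC − 7h30m = 06:30 Mesis Station standard time.
Daylight saving runs 4 March – 24 November; the standard-time date in Mesis Station, March 1, 2024, is outside that window, so Mesis Station is on standard time at UTC−07:30.
14:00 UTC − 7h30m = 06:30 Mesis Station.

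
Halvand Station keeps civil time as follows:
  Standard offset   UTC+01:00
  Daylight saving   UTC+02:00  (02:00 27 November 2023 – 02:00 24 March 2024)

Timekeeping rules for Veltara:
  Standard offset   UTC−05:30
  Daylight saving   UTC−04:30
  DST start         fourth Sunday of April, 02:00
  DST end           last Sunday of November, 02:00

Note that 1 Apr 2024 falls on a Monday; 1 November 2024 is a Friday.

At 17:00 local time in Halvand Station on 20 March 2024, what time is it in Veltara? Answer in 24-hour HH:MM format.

Daylight saving runs 27 November 2023 – 24 March 2024; 20 March 2024 is inside that window, so Halvand Station is at UTC+02:00.
17:00 Halvand Station − 2h = 15:00 UTC.
1 April 2024 is a Monday, so the first Sunday is April 7 and the fourth is April 28.
1 November 2024 is a Friday, so Sundays fall on 3, 10, 17, 24; the last is November 24.
At the standard offset (UTC−05:30), 15:00 UTC − 5h30m = 09:30 Veltara standard time.
The standard-time date in Veltara, 20 March 2024, is outside the daylight-saving period (28 April – 24 November), so Veltara is on standard time, UTC−05:30.
15:00 UTC − 5h30m = 09:30 Veltara.

09:30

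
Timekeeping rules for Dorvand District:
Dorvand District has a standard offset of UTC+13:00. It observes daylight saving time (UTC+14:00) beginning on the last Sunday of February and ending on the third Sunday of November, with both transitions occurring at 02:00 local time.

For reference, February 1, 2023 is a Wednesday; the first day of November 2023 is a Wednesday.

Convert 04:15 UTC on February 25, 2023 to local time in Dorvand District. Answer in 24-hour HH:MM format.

1 February 2023 is a Wednesday, so Sundays fall on 5, 12, 19, 26; the last is February 26.
1 November 2023 is a Wednesday, so the first Sunday is November 5 and the third is November 19.
At the standard offset (UTC+13:00), 04:15 UTC + 13h = 17:15 Dorvand District standard time.
The standard-time date in Dorvand District, February 25, 2023, is outside the daylight-saving period (26 February – 19 November), so Dorvand District is on standard time, UTC+13:00.
04:15 UTC + 13h = 17:15 local.

17:15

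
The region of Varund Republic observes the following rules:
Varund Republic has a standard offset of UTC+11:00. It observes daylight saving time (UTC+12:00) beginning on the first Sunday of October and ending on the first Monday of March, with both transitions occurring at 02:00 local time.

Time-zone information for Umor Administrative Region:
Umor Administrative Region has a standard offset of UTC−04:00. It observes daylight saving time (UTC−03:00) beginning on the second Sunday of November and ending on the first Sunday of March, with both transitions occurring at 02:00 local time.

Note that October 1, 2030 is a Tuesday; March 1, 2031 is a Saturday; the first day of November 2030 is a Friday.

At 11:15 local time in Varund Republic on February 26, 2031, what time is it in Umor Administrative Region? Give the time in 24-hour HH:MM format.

20:15

1 October 2030 is a Tuesday, so the first Sunday is October 6.
1 March 2031 is a Saturday, so the first Monday is March 3.
February 26, 2031 lies within the daylight-saving period (6 October 2030 – 3 March 2031), so Varund Republic is on daylight time, UTC+12:00.
11:15 Varund Republic − 12h = 23:15 UTC (rolling into the previous day, 25 February 2031).
1 November 2030 is a Friday, so the first Sunday is November 3 and the second is November 10.
1 March 2031 is a Saturday, so the first Sunday is March 2.
At the standard offset (UTC−04:00), 23:15 UTC − 4h = 19:15 Umor Administrative Region standard time.
Daylight saving runs 10 November 2030 – 2 March 2031; the standard-time date in Umor Administrative Region, February 25, 2031, is inside that window, so Umor Administrative Region is at UTC−03:00.
23:15 UTC − 3h = 20:15 Umor Administrative Region.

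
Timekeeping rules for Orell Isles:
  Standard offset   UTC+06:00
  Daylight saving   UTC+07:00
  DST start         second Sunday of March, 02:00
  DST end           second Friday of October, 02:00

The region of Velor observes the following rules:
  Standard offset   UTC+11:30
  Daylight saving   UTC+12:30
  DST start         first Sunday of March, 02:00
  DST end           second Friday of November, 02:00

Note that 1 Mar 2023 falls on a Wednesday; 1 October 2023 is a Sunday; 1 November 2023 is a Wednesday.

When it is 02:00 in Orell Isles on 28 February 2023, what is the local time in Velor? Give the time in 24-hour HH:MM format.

07:30

1 March 2023 is a Wednesday, so the first Sunday is March 5 and the second is March 12.
1 October 2023 is a Sunday, so the first Friday is October 6 and the second is October 13.
28 February 2023 does not fall between 12 March and 13 October, so daylight saving is not in effect and Orell Isles is at UTC+06:00.
02:00 Orell Isles − 6h = 20:00 UTC (rolling into the previous day, 27 February 2023).
1 March 2023 is a Wednesday, so the first Sunday is March 5.
1 November 2023 is a Wednesday, so the first Friday is November 3 and the second is November 10.
At the standard offset (UTC+11:30), 20:00 UTC + 11h30m = 07:30 Velor standard time (rolling into the next day, 28 February 2023).
The standard-time date in Velor, 28 February 2023, is outside the daylight-saving period (5 March – 10 November), so Velor is on standard time, UTC+11:30.
20:00 UTC + 11h30m = 07:30 Velor (rolling into the next day, 28 February 2023).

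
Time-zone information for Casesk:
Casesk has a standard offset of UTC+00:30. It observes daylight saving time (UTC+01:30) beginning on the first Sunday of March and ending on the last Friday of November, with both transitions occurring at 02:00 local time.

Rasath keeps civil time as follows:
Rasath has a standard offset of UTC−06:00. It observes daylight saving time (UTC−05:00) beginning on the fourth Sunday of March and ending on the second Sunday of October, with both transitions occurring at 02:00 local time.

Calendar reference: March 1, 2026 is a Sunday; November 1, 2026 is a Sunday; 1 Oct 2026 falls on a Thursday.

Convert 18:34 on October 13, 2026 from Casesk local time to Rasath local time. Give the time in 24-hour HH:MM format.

1 March 2026 is a Sunday, so the first Sunday is March 1.
1 November 2026 is a Sunday, so Fridays fall on 6, 13, 20, 27; the last is November 27.
Daylight saving runs 1 March – 27 November; October 13, 2026 is inside that window, so Casesk is at UTC+01:30.
18:34 Casesk − 1h30m = 17:04 UTC.
1 March 2026 is a Sunday, so the first Sunday is March 1 and the fourth is March 22.
1 October 2026 is a Thursday, so the first Sunday is October 4 and the second is October 11.
At the standard offset (UTC−06:00), 17:04 UTC − 6h = 11:04 Rasath standard time.
The standard-time date in Rasath, October 13, 2026, does not fall between 22 March and 11 October, so daylight saving is not in effect and Rasath is at UTC−06:00.
17:04 UTC − 6h = 11:04 Rasath.

11:04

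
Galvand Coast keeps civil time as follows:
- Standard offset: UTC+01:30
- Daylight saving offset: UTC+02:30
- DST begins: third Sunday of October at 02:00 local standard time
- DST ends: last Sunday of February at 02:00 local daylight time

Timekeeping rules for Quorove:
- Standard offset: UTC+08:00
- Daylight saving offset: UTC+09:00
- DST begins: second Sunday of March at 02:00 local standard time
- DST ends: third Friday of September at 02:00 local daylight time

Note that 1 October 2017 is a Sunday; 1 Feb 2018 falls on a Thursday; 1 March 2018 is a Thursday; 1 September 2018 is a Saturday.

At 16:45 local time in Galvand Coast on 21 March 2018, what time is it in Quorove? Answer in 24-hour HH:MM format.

1 October 2017 is a Sunday, so the first Sunday is October 1 and the third is October 15.
1 February 2018 is a Thursday, so Sundays fall on 4, 11, 18, 25; the last is February 25.
21 March 2018 is outside the daylight-saving period (15 October 2017 – 25 February 2018), so Galvand Coast is on standard time, UTC+01:30.
16:45 Galvand Coast − 1h30m = 15:15 UTC.
1 March 2018 is a Thursday, so the first Sunday is March 4 and the second is March 11.
1 September 2018 is a Saturday, so the first Friday is September 7 and the third is September 21.
At the standard offset (UTC+08:00), 15:15 UTC + 8h = 23:15 Quorove standard time.
The standard-time date in Quorove, 21 March 2018, falls between 11 March and 21 September, so daylight saving is in effect and Quorove is at UTC+09:00.
15:15 UTC + 9h = 00:15 Quorove (rolling into the next day, 22 March 2018).

00:15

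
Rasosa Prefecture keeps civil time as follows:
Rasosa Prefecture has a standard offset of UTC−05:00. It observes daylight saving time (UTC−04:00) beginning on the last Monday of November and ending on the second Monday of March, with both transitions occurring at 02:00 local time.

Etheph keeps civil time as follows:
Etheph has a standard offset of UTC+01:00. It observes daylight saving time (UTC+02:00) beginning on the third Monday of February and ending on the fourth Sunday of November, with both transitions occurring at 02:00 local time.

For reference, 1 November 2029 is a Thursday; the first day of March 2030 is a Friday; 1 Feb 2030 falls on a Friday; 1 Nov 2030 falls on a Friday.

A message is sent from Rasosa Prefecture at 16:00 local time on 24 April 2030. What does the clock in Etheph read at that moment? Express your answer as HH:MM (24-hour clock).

23:00

1 November 2029 is a Thursday, so Mondays fall on 5, 12, 19, 26; the last is November 26.
1 March 2030 is a Friday, so the first Monday is March 4 and the second is March 11.
24 April 2030 is outside the daylight-saving period (26 November 2029 – 11 March 2030), so Rasosa Prefecture is on standard time, UTC−05:00.
16:00 Rasosa Prefecture + 5h = 21:00 UTC.
1 February 2030 is a Friday, so the first Monday is February 4 and the third is February 18.
1 November 2030 is a Friday, so the first Sunday is November 3 and the fourth is November 24.
At the standard offset (UTC+01:00), 21:00 UTC + 1h = 22:00 Etheph standard time.
The standard-time date in Etheph, 24 April 2030, lies within the daylight-saving period (18 February – 24 November), so Etheph is on daylight time, UTC+02:00.
21:00 UTC + 2h = 23:00 Etheph.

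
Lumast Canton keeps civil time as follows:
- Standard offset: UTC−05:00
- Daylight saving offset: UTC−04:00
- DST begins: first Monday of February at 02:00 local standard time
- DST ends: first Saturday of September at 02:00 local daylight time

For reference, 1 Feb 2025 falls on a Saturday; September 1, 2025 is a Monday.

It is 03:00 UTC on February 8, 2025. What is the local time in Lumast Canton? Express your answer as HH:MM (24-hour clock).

23:00

1 February 2025 is a Saturday, so the first Monday is February 3.
1 September 2025 is a Monday, so the first Saturday is September 6.
At the standard offset (UTC−05:00), 03:00 UTC − 5h = 22:00 Lumast Canton standard time (rolling into the previous day, 7 February 2025).
The standard-time date in Lumast Canton, February 7, 2025, lies within the daylight-saving period (3 February – 6 September), so Lumast Canton is on daylight time, UTC−04:00.
03:00 UTC − 4h = 23:00 local (rolling into the previous day, 7 February 2025).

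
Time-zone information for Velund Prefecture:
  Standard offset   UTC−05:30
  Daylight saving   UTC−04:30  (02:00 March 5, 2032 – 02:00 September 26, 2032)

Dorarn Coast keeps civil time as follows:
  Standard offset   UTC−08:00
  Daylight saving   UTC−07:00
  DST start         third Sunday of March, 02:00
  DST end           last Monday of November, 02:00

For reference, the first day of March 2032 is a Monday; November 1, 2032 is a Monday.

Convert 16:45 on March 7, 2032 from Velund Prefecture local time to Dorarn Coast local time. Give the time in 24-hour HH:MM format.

13:15

Daylight saving runs 5 March – 26 September; March 7, 2032 is inside that window, so Velund Prefecture is at UTC−04:30.
16:45 Velund Prefecture + 4h30m = 21:15 UTC.
1 March 2032 is a Monday, so the first Sunday is March 7 and the third is March 21.
1 November 2032 is a Monday, so Mondays fall on 1, 8, 15, 22, 29; the last is November 29.
At the standard offset (UTC−08:00), 21:15 UTC − 8h = 13:15 Dorarn Coast standard time.
The standard-time date in Dorarn Coast, March 7, 2032, does not fall between 21 March and 29 November, so daylight saving is not in effect and Dorarn Coast is at UTC−08:00.
21:15 UTC − 8h = 13:15 Dorarn Coast.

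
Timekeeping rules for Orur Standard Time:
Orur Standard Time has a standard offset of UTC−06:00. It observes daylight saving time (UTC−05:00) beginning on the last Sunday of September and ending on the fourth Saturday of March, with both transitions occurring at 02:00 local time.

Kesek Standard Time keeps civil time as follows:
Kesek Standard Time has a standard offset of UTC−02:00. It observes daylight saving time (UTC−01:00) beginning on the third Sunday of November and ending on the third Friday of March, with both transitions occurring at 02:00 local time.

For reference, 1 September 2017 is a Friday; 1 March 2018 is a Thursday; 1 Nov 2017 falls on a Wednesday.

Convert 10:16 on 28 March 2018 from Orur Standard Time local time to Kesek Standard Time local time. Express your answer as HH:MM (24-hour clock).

14:16

1 September 2017 is a Friday, so Sundays fall on 3, 10, 17, 24; the last is September 24.
1 March 2018 is a Thursday, so the first Saturday is March 3 and the fourth is March 24.
Daylight saving runs 24 September 2017 – 24 March 2018; 28 March 2018 is outside that window, so Orur Standard Time is on standard time at UTC−06:00.
10:16 Orur Standard Time + 6h = 16:16 UTC.
1 November 2017 is a Wednesday, so the first Sunday is November 5 and the third is November 19.
1 March 2018 is a Thursday, so the first Friday is March 2 and the third is March 16.
At the standard offset (UTC−02:00), 16:16 UTC − 2h = 14:16 Kesek Standard Time standard time.
The standard-time date in Kesek Standard Time, 28 March 2018, is outside the daylight-saving period (19 November 2017 – 16 March 2018), so Kesek Standard Time is on standard time, UTC−02:00.
16:16 UTC − 2h = 14:16 Kesek Standard Time.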